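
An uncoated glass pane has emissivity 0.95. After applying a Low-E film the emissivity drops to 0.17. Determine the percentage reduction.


Percentage reduction = (1 - coated/uncoated) * 100
  Ratio = 0.17 / 0.95 = 0.1789
  Reduction = (1 - 0.1789) * 100 = 82.1%

82.1%


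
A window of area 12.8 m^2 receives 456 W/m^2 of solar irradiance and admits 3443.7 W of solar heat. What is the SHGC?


Rearrange Q = Area * SHGC * Irradiance:
  SHGC = Q / (Area * Irradiance)
  SHGC = 3443.7 / (12.8 * 456) = 0.59

0.59


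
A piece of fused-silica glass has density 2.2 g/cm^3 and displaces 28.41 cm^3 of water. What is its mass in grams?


Rearrange rho = m / V:
  m = rho * V
  m = 2.2 * 28.41 = 62.502 g

62.502 g


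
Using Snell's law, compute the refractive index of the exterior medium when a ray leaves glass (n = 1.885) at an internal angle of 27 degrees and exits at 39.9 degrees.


Apply Snell's law: n1 * sin(theta1) = n2 * sin(theta2)
  n2 = n1 * sin(theta1) / sin(theta2)
  sin(27) = 0.45399
  sin(39.9) = 0.64145
  n2 = 1.885 * 0.45399 / 0.64145 = 1.3341

1.3341


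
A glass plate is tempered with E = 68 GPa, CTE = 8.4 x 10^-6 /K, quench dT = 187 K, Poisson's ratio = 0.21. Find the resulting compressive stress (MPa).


Tempering stress: sigma = E * alpha * dT / (1 - nu)
  E (MPa) = 68 * 1000 = 68000
  Numerator = 68000 * (8.4 x 10^-6) * 187 = 106.8144
  Denominator = 1 - 0.21 = 0.79
  sigma = 106.8144 / 0.79 = 135.2 MPa

135.2 MPa


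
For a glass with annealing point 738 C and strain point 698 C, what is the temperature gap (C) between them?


Gap = T_anneal - T_strain:
  gap = 738 - 698 = 40 C

40 C


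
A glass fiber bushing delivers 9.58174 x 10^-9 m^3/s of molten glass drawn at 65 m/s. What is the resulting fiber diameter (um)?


Cross-sectional area from continuity:
  A = Q / v = 9.58174 x 10^-9 / 65 = 1.474114 x 10^-10 m^2
Diameter from circular cross-section:
  d = sqrt(4A / pi) * 10^6 (m -> um)
  d = sqrt(4 * 1.474114 x 10^-10 / pi) * 10^6 = 13.7 um

13.7 um


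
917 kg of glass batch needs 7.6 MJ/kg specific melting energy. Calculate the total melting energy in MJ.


Total energy = mass * specific energy
  E = 917 * 7.6 = 6969.2 MJ

6969.2 MJ


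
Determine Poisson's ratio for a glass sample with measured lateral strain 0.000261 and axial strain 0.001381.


Poisson's ratio: nu = lateral strain / axial strain
  nu = 0.000261 / 0.001381 = 0.189

0.189


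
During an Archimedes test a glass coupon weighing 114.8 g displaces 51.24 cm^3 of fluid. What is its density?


Use the definition of density:
  rho = mass / volume
  rho = 114.8 / 51.24 = 2.24 g/cm^3

2.24 g/cm^3


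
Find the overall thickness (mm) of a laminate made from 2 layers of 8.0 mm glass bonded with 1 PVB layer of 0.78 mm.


Total thickness = glass contribution + PVB contribution
  Glass: 2 * 8.0 = 16.0 mm
  PVB: 1 * 0.78 = 0.78 mm
  Total = 16.0 + 0.78 = 16.78 mm

16.78 mm


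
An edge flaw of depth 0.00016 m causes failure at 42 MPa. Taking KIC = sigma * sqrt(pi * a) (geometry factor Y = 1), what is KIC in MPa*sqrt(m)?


Fracture toughness: KIC = sigma * sqrt(pi * a)
  pi * a = pi * 0.00016 = 0.000502655
  sqrt(pi * a) = 0.02242
  KIC = 42 * 0.02242 = 0.942 MPa*sqrt(m)

0.942 MPa*sqrt(m)


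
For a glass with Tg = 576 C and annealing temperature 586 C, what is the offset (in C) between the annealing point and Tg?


Offset = T_anneal - Tg:
  offset = 586 - 576 = 10 C

10 C


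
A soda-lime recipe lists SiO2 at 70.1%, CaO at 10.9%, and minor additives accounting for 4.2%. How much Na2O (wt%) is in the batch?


Pieces sum to 100%:
  Na2O = 100 - (SiO2 + CaO + others)
  Na2O = 100 - (70.1 + 10.9 + 4.2) = 14.8%

14.8%


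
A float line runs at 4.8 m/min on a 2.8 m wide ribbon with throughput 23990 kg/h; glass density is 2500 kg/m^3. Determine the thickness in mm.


Ribbon cross-section from mass balance:
  Volume rate = throughput / density = 23990 / 2500 = 9.596 m^3/h
  thickness = volume rate / (speed * 60 * width), i.e.
  thickness = throughput / (60 * speed * width * density) * 1000
  thickness = 23990 / (60 * 4.8 * 2.8 * 2500) * 1000 = 11.9 mm

11.9 mm


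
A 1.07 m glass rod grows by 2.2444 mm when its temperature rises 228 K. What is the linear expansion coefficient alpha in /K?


Rearrange dL = alpha * L0 * dT for alpha:
  alpha = dL / (L0 * dT)
  alpha = (2.2444 / 1000) / (1.07 * 228) = 0.0000092 /K = 9.2 x 10^-6 /K

9.2 x 10^-6 /K


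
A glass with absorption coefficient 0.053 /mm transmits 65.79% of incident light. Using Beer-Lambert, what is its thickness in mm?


Rearrange T = exp(-alpha * thickness):
  thickness = -ln(T) / alpha
  T = 65.79/100 = 0.6579
  ln(T) = -0.4187
  -ln(T) = 0.4187
  thickness = 0.4187 / 0.053 = 7.9 mm

7.9 mm


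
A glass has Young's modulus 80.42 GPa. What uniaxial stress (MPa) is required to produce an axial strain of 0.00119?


Rearrange E = sigma / epsilon:
  sigma = E * epsilon
  E (MPa) = 80.42 * 1000 = 80420
  sigma = 80420 * 0.00119 = 95.7 MPa

95.7 MPa


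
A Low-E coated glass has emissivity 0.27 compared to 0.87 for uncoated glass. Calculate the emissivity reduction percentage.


Percentage reduction = (1 - coated/uncoated) * 100
  Ratio = 0.27 / 0.87 = 0.3103
  Reduction = (1 - 0.3103) * 100 = 69.0%

69.0%


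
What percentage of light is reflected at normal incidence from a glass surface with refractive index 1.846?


Fresnel reflectance at normal incidence:
  R = ((n - 1)/(n + 1))^2
  (n - 1)/(n + 1) = (1.846 - 1)/(1.846 + 1) = 0.297259
  R = 0.297259^2 = 0.0883629
  R(%) = 0.0883629 * 100 = 8.836%

8.836%


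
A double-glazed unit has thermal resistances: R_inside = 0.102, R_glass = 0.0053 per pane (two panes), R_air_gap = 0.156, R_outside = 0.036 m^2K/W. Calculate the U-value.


Total thermal resistance (series):
  R_total = R_in + R_glass + R_air + R_glass + R_out
  R_total = 0.102 + 0.0053 + 0.156 + 0.0053 + 0.036 = 0.3046 m^2K/W
U-value = 1 / R_total = 1 / 0.3046 = 3.283 W/m^2K

3.283 W/m^2K


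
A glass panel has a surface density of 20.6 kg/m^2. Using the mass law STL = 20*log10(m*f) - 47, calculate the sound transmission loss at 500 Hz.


Mass law: STL = 20 * log10(m * f) - 47
  m * f = 20.6 * 500 = 10300
  log10(10300) = 4.01284
  STL = 20 * 4.01284 - 47 = 80.2568 - 47 = 33.3 dB

33.3 dB


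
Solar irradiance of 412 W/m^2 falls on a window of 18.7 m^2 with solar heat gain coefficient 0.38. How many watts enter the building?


Solar heat gain: Q = Area * SHGC * Irradiance
  Q = 18.7 * 0.38 * 412 = 2927.7 W

2927.7 W


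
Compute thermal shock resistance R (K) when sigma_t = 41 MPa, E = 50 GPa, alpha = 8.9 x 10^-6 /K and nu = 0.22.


Thermal shock resistance: R = sigma * (1 - nu) / (E * alpha)
  Numerator = 41 * (1 - 0.22) = 31.98
  Denominator = 50 * 1000 * (8.9 x 10^-6) = 0.445
  R = 31.98 / 0.445 = 71.9 K

71.9 K


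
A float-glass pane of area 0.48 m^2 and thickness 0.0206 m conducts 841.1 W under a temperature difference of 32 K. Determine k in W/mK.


Fourier's law rearranged: k = Q * t / (A * dT)
  Numerator = 841.1 * 0.0206 = 17.32666
  Denominator = 0.48 * 32 = 15.36
  k = 17.32666 / 15.36 = 1.128 W/mK

1.128 W/mK


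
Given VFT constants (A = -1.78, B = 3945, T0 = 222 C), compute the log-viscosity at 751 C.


VFT equation: log(eta) = A + B / (T - T0)
  T - T0 = 751 - 222 = 529
  B / (T - T0) = 3945 / 529 = 7.457
  log(eta) = -1.78 + 7.457 = 5.677

5.677


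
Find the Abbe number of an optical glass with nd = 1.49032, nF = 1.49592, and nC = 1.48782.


Abbe number formula: Vd = (nd - 1) / (nF - nC)
  nd - 1 = 1.49032 - 1 = 0.49032
  nF - nC = 1.49592 - 1.48782 = 0.0081
  Vd = 0.49032 / 0.0081 = 60.53

60.53


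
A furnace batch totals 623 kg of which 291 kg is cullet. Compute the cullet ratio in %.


Cullet ratio = (cullet mass / total batch mass) * 100
  Ratio = 291 / 623 * 100 = 46.71%

46.71%


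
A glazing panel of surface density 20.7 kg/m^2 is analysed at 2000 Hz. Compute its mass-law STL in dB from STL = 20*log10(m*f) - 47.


Mass law: STL = 20 * log10(m * f) - 47
  m * f = 20.7 * 2000 = 41400
  log10(41400) = 4.617
  STL = 20 * 4.617 - 47 = 92.34 - 47 = 45.3 dB

45.3 dB


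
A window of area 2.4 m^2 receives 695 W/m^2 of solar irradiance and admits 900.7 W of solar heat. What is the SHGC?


Rearrange Q = Area * SHGC * Irradiance:
  SHGC = Q / (Area * Irradiance)
  SHGC = 900.7 / (2.4 * 695) = 0.54

0.54


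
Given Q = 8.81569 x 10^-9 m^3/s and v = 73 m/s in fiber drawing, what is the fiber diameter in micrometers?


Cross-sectional area from continuity:
  A = Q / v = 8.81569 x 10^-9 / 73 = 1.207629 x 10^-10 m^2
Diameter from circular cross-section:
  d = sqrt(4A / pi) * 10^6 (m -> um)
  d = sqrt(4 * 1.207629 x 10^-10 / pi) * 10^6 = 12.4 um

12.4 um


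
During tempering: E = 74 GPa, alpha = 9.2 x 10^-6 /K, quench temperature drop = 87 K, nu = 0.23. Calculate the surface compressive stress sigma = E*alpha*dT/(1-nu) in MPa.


Tempering stress: sigma = E * alpha * dT / (1 - nu)
  E (MPa) = 74 * 1000 = 74000
  Numerator = 74000 * (9.2 x 10^-6) * 87 = 59.2296
  Denominator = 1 - 0.23 = 0.77
  sigma = 59.2296 / 0.77 = 76.9 MPa

76.9 MPa


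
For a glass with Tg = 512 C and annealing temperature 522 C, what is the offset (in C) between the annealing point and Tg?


Offset = T_anneal - Tg:
  offset = 522 - 512 = 10 C

10 C


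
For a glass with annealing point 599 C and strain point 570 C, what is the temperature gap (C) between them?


Gap = T_anneal - T_strain:
  gap = 599 - 570 = 29 C

29 C


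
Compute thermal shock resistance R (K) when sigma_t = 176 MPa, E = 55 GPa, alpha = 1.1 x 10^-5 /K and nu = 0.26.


Thermal shock resistance: R = sigma * (1 - nu) / (E * alpha)
  Numerator = 176 * (1 - 0.26) = 130.24
  Denominator = 55 * 1000 * (1.1 x 10^-5) = 0.605
  R = 130.24 / 0.605 = 215.3 K

215.3 K


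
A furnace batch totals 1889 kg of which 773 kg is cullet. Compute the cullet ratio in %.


Cullet ratio = (cullet mass / total batch mass) * 100
  Ratio = 773 / 1889 * 100 = 40.92%

40.92%


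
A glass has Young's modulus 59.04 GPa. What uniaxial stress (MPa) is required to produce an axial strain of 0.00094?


Rearrange E = sigma / epsilon:
  sigma = E * epsilon
  E (MPa) = 59.04 * 1000 = 59040
  sigma = 59040 * 0.00094 = 55.5 MPa

55.5 MPa


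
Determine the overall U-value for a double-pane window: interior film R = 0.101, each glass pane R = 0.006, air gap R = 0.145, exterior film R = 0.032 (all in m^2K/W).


Total thermal resistance (series):
  R_total = R_in + R_glass + R_air + R_glass + R_out
  R_total = 0.101 + 0.006 + 0.145 + 0.006 + 0.032 = 0.29 m^2K/W
U-value = 1 / R_total = 1 / 0.29 = 3.448 W/m^2K

3.448 W/m^2K


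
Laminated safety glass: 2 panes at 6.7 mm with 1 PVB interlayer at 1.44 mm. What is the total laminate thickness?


Total thickness = glass contribution + PVB contribution
  Glass: 2 * 6.7 = 13.4 mm
  PVB: 1 * 1.44 = 1.44 mm
  Total = 13.4 + 1.44 = 14.84 mm

14.84 mm


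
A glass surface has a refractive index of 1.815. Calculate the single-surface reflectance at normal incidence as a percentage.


Fresnel reflectance at normal incidence:
  R = ((n - 1)/(n + 1))^2
  (n - 1)/(n + 1) = (1.815 - 1)/(1.815 + 1) = 0.28952
  R = 0.28952^2 = 0.0838218
  R(%) = 0.0838218 * 100 = 8.382%

8.382%


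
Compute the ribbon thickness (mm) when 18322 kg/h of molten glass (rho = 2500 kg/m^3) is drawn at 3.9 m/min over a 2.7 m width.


Ribbon cross-section from mass balance:
  Volume rate = throughput / density = 18322 / 2500 = 7.3288 m^3/h
  thickness = volume rate / (speed * 60 * width), i.e.
  thickness = throughput / (60 * speed * width * density) * 1000
  thickness = 18322 / (60 * 3.9 * 2.7 * 2500) * 1000 = 11.6 mm

11.6 mm


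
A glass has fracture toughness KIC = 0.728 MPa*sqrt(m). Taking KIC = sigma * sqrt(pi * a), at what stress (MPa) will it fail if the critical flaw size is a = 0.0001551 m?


Rearrange KIC = sigma * sqrt(pi * a):
  sigma = KIC / sqrt(pi * a)
  sqrt(pi * 0.0001551) = 0.022074
  sigma = 0.728 / 0.022074 = 32.98 MPa

32.98 MPa


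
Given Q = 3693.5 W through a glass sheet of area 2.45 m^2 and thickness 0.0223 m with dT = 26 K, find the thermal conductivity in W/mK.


Fourier's law rearranged: k = Q * t / (A * dT)
  Numerator = 3693.5 * 0.0223 = 82.36505
  Denominator = 2.45 * 26 = 63.7
  k = 82.36505 / 63.7 = 1.293 W/mK

1.293 W/mK


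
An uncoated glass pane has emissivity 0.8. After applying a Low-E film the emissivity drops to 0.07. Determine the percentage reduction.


Percentage reduction = (1 - coated/uncoated) * 100
  Ratio = 0.07 / 0.8 = 0.0875
  Reduction = (1 - 0.0875) * 100 = 91.2%

91.2%


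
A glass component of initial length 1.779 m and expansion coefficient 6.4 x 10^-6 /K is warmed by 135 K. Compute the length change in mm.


Thermal expansion formula: dL = alpha * L0 * dT
  dL = (6.4 x 10^-6) * 1.779 * 135 = 0.00153706 m
Convert to mm: 0.00153706 * 1000 = 1.5371 mm

1.5371 mm


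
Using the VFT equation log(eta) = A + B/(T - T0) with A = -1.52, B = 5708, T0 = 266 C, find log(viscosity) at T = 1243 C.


VFT equation: log(eta) = A + B / (T - T0)
  T - T0 = 1243 - 266 = 977
  B / (T - T0) = 5708 / 977 = 5.842
  log(eta) = -1.52 + 5.842 = 4.322

4.322


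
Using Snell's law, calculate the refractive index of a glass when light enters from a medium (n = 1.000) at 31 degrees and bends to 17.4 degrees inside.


Apply Snell's law: n1 * sin(theta1) = n2 * sin(theta2)
  n2 = n1 * sin(theta1) / sin(theta2)
  sin(31) = 0.515038
  sin(17.4) = 0.299041
  n2 = 1.000 * 0.515038 / 0.299041 = 1.7223

1.7223


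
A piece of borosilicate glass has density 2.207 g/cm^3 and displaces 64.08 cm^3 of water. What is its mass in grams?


Rearrange rho = m / V:
  m = rho * V
  m = 2.207 * 64.08 = 141.425 g

141.425 g


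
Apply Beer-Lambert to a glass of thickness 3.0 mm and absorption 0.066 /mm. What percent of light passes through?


Beer-Lambert law: T = exp(-alpha * thickness)
  exponent = -0.066 * 3.0 = -0.198
  T = exp(-0.198) = 0.8204
  Percentage = 0.8204 * 100 = 82.04%

82.04%


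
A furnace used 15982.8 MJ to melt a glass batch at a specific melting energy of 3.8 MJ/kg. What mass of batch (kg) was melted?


Rearrange E = m * s for m:
  m = E / s
  m = 15982.8 / 3.8 = 4206.0 kg

4206.0 kg


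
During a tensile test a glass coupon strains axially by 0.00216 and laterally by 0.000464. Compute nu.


Poisson's ratio: nu = lateral strain / axial strain
  nu = 0.000464 / 0.00216 = 0.2148

0.2148


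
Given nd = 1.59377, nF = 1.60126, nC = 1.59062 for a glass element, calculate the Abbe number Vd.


Abbe number formula: Vd = (nd - 1) / (nF - nC)
  nd - 1 = 1.59377 - 1 = 0.59377
  nF - nC = 1.60126 - 1.59062 = 0.01064
  Vd = 0.59377 / 0.01064 = 55.81

55.81


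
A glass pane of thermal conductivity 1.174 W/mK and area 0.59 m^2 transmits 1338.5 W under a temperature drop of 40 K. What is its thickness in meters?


Fourier's law: t = k * A * dT / Q
  t = 1.174 * 0.59 * 40 / 1338.5
  t = 27.7064 / 1338.5 = 0.0207 m

0.0207 m


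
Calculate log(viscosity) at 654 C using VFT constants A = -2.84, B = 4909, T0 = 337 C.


VFT equation: log(eta) = A + B / (T - T0)
  T - T0 = 654 - 337 = 317
  B / (T - T0) = 4909 / 317 = 15.486
  log(eta) = -2.84 + 15.486 = 12.646

12.646


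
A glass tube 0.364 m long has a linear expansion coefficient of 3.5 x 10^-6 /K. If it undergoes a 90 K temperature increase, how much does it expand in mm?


Thermal expansion formula: dL = alpha * L0 * dT
  dL = (3.5 x 10^-6) * 0.364 * 90 = 0.00011466 m
Convert to mm: 0.00011466 * 1000 = 0.1147 mm

0.1147 mm


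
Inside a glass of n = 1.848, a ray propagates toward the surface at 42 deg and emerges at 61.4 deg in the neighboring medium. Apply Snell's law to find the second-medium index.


Apply Snell's law: n1 * sin(theta1) = n2 * sin(theta2)
  n2 = n1 * sin(theta1) / sin(theta2)
  sin(42) = 0.669131
  sin(61.4) = 0.877983
  n2 = 1.848 * 0.669131 / 0.877983 = 1.4084

1.4084


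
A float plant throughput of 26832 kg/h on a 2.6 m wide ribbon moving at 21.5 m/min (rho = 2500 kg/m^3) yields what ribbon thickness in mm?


Ribbon cross-section from mass balance:
  Volume rate = throughput / density = 26832 / 2500 = 10.7328 m^3/h
  thickness = volume rate / (speed * 60 * width), i.e.
  thickness = throughput / (60 * speed * width * density) * 1000
  thickness = 26832 / (60 * 21.5 * 2.6 * 2500) * 1000 = 3.2 mm

3.2 mm


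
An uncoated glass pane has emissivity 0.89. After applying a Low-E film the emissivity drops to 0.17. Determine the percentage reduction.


Percentage reduction = (1 - coated/uncoated) * 100
  Ratio = 0.17 / 0.89 = 0.191
  Reduction = (1 - 0.191) * 100 = 80.9%

80.9%


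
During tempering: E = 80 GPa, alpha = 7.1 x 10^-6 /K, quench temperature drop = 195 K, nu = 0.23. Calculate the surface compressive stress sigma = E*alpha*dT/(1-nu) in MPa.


Tempering stress: sigma = E * alpha * dT / (1 - nu)
  E (MPa) = 80 * 1000 = 80000
  Numerator = 80000 * (7.1 x 10^-6) * 195 = 110.76
  Denominator = 1 - 0.23 = 0.77
  sigma = 110.76 / 0.77 = 143.8 MPa

143.8 MPa


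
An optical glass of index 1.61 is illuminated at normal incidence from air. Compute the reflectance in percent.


Fresnel reflectance at normal incidence:
  R = ((n - 1)/(n + 1))^2
  (n - 1)/(n + 1) = (1.61 - 1)/(1.61 + 1) = 0.233716
  R = 0.233716^2 = 0.0546232
  R(%) = 0.0546232 * 100 = 5.462%

5.462%


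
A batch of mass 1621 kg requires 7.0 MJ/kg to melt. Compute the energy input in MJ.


Total energy = mass * specific energy
  E = 1621 * 7.0 = 11347 MJ

11347 MJ


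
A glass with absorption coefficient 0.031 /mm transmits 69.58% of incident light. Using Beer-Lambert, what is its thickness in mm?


Rearrange T = exp(-alpha * thickness):
  thickness = -ln(T) / alpha
  T = 69.58/100 = 0.6958
  ln(T) = -0.36269
  -ln(T) = 0.36269
  thickness = 0.36269 / 0.031 = 11.7 mm

11.7 mm


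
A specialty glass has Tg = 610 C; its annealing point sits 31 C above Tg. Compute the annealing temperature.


The annealing temperature is Tg plus the offset:
  T_anneal = 610 + 31 = 641 C

641 C


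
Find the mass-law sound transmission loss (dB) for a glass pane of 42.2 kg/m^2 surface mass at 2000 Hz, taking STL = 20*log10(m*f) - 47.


Mass law: STL = 20 * log10(m * f) - 47
  m * f = 42.2 * 2000 = 84400
  log10(84400) = 4.92634
  STL = 20 * 4.92634 - 47 = 98.5268 - 47 = 51.5 dB

51.5 dB


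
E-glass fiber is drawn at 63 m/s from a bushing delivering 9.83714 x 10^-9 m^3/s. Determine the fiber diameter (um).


Cross-sectional area from continuity:
  A = Q / v = 9.83714 x 10^-9 / 63 = 1.561451 x 10^-10 m^2
Diameter from circular cross-section:
  d = sqrt(4A / pi) * 10^6 (m -> um)
  d = sqrt(4 * 1.561451 x 10^-10 / pi) * 10^6 = 14.1 um

14.1 um


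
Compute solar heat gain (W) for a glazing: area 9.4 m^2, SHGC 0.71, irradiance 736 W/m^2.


Solar heat gain: Q = Area * SHGC * Irradiance
  Q = 9.4 * 0.71 * 736 = 4912.1 W

4912.1 W


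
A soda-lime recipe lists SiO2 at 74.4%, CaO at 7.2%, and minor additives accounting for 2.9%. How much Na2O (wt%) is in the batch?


Pieces sum to 100%:
  Na2O = 100 - (SiO2 + CaO + others)
  Na2O = 100 - (74.4 + 7.2 + 2.9) = 15.5%

15.5%


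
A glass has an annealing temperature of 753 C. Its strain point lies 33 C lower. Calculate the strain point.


Strain point = annealing point - difference:
  T_strain = 753 - 33 = 720 C

720 C


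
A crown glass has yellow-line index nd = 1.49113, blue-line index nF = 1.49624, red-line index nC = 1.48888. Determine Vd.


Abbe number formula: Vd = (nd - 1) / (nF - nC)
  nd - 1 = 1.49113 - 1 = 0.49113
  nF - nC = 1.49624 - 1.48888 = 0.00736
  Vd = 0.49113 / 0.00736 = 66.73

66.73


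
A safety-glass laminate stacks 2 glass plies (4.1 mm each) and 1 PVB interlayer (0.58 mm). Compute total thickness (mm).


Total thickness = glass contribution + PVB contribution
  Glass: 2 * 4.1 = 8.2 mm
  PVB: 1 * 0.58 = 0.58 mm
  Total = 8.2 + 0.58 = 8.78 mm

8.78 mm


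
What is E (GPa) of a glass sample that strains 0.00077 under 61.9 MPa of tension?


Young's modulus: E = stress / strain
  E = 61.9 MPa / 0.00077 = 80389.61 MPa
Convert to GPa: 80389.61 / 1000 = 80.39 GPa

80.39 GPa


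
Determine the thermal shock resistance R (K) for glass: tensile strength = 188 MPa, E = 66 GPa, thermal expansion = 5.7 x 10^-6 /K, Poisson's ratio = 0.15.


Thermal shock resistance: R = sigma * (1 - nu) / (E * alpha)
  Numerator = 188 * (1 - 0.15) = 159.8
  Denominator = 66 * 1000 * (5.7 x 10^-6) = 0.3762
  R = 159.8 / 0.3762 = 424.8 K

424.8 K


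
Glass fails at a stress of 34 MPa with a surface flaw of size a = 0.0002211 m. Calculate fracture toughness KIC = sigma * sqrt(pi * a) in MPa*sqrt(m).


Fracture toughness: KIC = sigma * sqrt(pi * a)
  pi * a = pi * 0.0002211 = 0.000694606
  sqrt(pi * a) = 0.026355
  KIC = 34 * 0.026355 = 0.896 MPa*sqrt(m)

0.896 MPa*sqrt(m)


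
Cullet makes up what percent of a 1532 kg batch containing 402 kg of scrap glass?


Cullet ratio = (cullet mass / total batch mass) * 100
  Ratio = 402 / 1532 * 100 = 26.24%

26.24%


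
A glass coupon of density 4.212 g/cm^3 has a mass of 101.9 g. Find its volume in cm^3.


Rearrange rho = m / V:
  V = m / rho
  V = 101.9 / 4.212 = 24.193 cm^3

24.193 cm^3


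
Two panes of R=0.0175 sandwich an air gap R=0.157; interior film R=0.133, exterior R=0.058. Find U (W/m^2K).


Total thermal resistance (series):
  R_total = R_in + R_glass + R_air + R_glass + R_out
  R_total = 0.133 + 0.0175 + 0.157 + 0.0175 + 0.058 = 0.383 m^2K/W
U-value = 1 / R_total = 1 / 0.383 = 2.611 W/m^2K

2.611 W/m^2K


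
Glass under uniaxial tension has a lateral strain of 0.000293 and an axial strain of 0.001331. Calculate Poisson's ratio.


Poisson's ratio: nu = lateral strain / axial strain
  nu = 0.000293 / 0.001331 = 0.2201

0.2201


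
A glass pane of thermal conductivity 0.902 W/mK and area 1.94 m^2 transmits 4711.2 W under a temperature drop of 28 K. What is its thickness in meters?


Fourier's law: t = k * A * dT / Q
  t = 0.902 * 1.94 * 28 / 4711.2
  t = 48.99664 / 4711.2 = 0.0104 m

0.0104 m


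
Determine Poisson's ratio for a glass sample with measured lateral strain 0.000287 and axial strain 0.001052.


Poisson's ratio: nu = lateral strain / axial strain
  nu = 0.000287 / 0.001052 = 0.2728

0.2728


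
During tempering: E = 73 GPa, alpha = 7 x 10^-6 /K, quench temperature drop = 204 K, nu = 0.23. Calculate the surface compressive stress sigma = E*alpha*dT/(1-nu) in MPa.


Tempering stress: sigma = E * alpha * dT / (1 - nu)
  E (MPa) = 73 * 1000 = 73000
  Numerator = 73000 * (7 x 10^-6) * 204 = 104.244
  Denominator = 1 - 0.23 = 0.77
  sigma = 104.244 / 0.77 = 135.4 MPa

135.4 MPa


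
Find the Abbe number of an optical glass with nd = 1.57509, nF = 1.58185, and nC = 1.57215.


Abbe number formula: Vd = (nd - 1) / (nF - nC)
  nd - 1 = 1.57509 - 1 = 0.57509
  nF - nC = 1.58185 - 1.57215 = 0.0097
  Vd = 0.57509 / 0.0097 = 59.29

59.29


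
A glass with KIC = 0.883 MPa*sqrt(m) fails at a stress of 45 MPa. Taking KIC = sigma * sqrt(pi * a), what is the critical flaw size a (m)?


Rearrange KIC = sigma * sqrt(pi * a):
  sqrt(pi * a) = KIC / sigma
  sqrt(pi * a) = 0.883 / 45 = 0.019622
  a = (KIC / sigma)^2 / pi
  a = 0.019622^2 / pi = 0.0001226 m

0.0001226 m


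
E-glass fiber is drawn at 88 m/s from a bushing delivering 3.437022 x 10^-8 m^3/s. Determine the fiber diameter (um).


Cross-sectional area from continuity:
  A = Q / v = 3.437022 x 10^-8 / 88 = 3.905707 x 10^-10 m^2
Diameter from circular cross-section:
  d = sqrt(4A / pi) * 10^6 (m -> um)
  d = sqrt(4 * 3.905707 x 10^-10 / pi) * 10^6 = 22.3 um

22.3 um


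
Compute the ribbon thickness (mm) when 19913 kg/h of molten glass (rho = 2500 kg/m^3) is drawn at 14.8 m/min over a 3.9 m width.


Ribbon cross-section from mass balance:
  Volume rate = throughput / density = 19913 / 2500 = 7.9652 m^3/h
  thickness = volume rate / (speed * 60 * width), i.e.
  thickness = throughput / (60 * speed * width * density) * 1000
  thickness = 19913 / (60 * 14.8 * 3.9 * 2500) * 1000 = 2.3 mm

2.3 mm


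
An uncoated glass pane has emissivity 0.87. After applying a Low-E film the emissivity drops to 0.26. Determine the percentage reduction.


Percentage reduction = (1 - coated/uncoated) * 100
  Ratio = 0.26 / 0.87 = 0.2989
  Reduction = (1 - 0.2989) * 100 = 70.1%

70.1%


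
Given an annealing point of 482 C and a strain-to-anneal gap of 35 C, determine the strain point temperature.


Strain point = annealing point - difference:
  T_strain = 482 - 35 = 447 C

447 C


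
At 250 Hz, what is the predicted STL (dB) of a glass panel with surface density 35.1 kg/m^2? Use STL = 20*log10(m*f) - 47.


Mass law: STL = 20 * log10(m * f) - 47
  m * f = 35.1 * 250 = 8775
  log10(8775) = 3.94325
  STL = 20 * 3.94325 - 47 = 78.865 - 47 = 31.9 dB

31.9 dB


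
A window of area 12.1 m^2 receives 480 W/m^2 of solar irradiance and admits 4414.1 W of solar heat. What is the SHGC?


Rearrange Q = Area * SHGC * Irradiance:
  SHGC = Q / (Area * Irradiance)
  SHGC = 4414.1 / (12.1 * 480) = 0.76

0.76


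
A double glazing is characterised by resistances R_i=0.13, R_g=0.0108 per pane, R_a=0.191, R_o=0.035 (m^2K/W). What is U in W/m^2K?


Total thermal resistance (series):
  R_total = R_in + R_glass + R_air + R_glass + R_out
  R_total = 0.13 + 0.0108 + 0.191 + 0.0108 + 0.035 = 0.3776 m^2K/W
U-value = 1 / R_total = 1 / 0.3776 = 2.648 W/m^2K

2.648 W/m^2K


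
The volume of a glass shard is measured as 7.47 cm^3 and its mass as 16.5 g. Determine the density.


Use the definition of density:
  rho = mass / volume
  rho = 16.5 / 7.47 = 2.209 g/cm^3

2.209 g/cm^3


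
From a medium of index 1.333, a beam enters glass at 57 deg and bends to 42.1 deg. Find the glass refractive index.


Apply Snell's law: n1 * sin(theta1) = n2 * sin(theta2)
  n2 = n1 * sin(theta1) / sin(theta2)
  sin(57) = 0.838671
  sin(42.1) = 0.670427
  n2 = 1.333 * 0.838671 / 0.670427 = 1.6675

1.6675


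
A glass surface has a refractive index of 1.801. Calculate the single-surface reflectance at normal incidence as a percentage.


Fresnel reflectance at normal incidence:
  R = ((n - 1)/(n + 1))^2
  (n - 1)/(n + 1) = (1.801 - 1)/(1.801 + 1) = 0.285969
  R = 0.285969^2 = 0.0817783
  R(%) = 0.0817783 * 100 = 8.178%

8.178%


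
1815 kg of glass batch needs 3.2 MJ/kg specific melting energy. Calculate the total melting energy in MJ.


Total energy = mass * specific energy
  E = 1815 * 3.2 = 5808 MJ

5808 MJ


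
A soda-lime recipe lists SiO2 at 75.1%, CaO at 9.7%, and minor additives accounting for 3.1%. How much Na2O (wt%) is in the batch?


Pieces sum to 100%:
  Na2O = 100 - (SiO2 + CaO + others)
  Na2O = 100 - (75.1 + 9.7 + 3.1) = 12.1%

12.1%


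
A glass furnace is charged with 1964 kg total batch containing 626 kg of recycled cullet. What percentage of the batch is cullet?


Cullet ratio = (cullet mass / total batch mass) * 100
  Ratio = 626 / 1964 * 100 = 31.87%

31.87%


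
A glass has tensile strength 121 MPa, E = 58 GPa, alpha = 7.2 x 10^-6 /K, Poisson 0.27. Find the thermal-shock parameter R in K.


Thermal shock resistance: R = sigma * (1 - nu) / (E * alpha)
  Numerator = 121 * (1 - 0.27) = 88.33
  Denominator = 58 * 1000 * (7.2 x 10^-6) = 0.4176
  R = 88.33 / 0.4176 = 211.5 K

211.5 K


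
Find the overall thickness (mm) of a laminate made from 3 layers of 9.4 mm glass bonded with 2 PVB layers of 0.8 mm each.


Total thickness = glass contribution + PVB contribution
  Glass: 3 * 9.4 = 28.2 mm
  PVB: 2 * 0.8 = 1.6 mm
  Total = 28.2 + 1.6 = 29.8 mm

29.8 mm


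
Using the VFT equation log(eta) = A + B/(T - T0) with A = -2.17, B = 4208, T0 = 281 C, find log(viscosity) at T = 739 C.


VFT equation: log(eta) = A + B / (T - T0)
  T - T0 = 739 - 281 = 458
  B / (T - T0) = 4208 / 458 = 9.188
  log(eta) = -2.17 + 9.188 = 7.018

7.018


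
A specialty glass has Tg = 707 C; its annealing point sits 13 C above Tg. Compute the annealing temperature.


The annealing temperature is Tg plus the offset:
  T_anneal = 707 + 13 = 720 C

720 C


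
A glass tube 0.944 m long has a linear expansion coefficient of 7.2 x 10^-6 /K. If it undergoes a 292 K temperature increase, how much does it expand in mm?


Thermal expansion formula: dL = alpha * L0 * dT
  dL = (7.2 x 10^-6) * 0.944 * 292 = 0.00198467 m
Convert to mm: 0.00198467 * 1000 = 1.9847 mm

1.9847 mm


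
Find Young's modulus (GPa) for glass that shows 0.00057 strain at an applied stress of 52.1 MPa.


Young's modulus: E = stress / strain
  E = 52.1 MPa / 0.00057 = 91403.51 MPa
Convert to GPa: 91403.51 / 1000 = 91.4 GPa

91.4 GPa


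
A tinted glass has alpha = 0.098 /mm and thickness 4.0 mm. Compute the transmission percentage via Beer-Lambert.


Beer-Lambert law: T = exp(-alpha * thickness)
  exponent = -0.098 * 4.0 = -0.392
  T = exp(-0.392) = 0.6757
  Percentage = 0.6757 * 100 = 67.57%

67.57%


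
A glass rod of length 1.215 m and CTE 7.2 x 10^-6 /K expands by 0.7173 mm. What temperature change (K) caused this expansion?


Rearrange dL = alpha * L0 * dT for dT:
  dT = dL / (alpha * L0)
  dL (m) = 0.7173 / 1000 = 0.0007173
  dT = 0.0007173 / ((7.2 x 10^-6) * 1.215) = 82.0 K

82.0 K


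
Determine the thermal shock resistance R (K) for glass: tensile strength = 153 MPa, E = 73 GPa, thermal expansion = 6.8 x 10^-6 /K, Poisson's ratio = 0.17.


Thermal shock resistance: R = sigma * (1 - nu) / (E * alpha)
  Numerator = 153 * (1 - 0.17) = 126.99
  Denominator = 73 * 1000 * (6.8 x 10^-6) = 0.4964
  R = 126.99 / 0.4964 = 255.8 K

255.8 K


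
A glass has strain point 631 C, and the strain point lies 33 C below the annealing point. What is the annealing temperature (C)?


T_anneal = T_strain + gap:
  T_anneal = 631 + 33 = 664 C

664 C


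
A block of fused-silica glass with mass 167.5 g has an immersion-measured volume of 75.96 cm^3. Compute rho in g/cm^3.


Use the definition of density:
  rho = mass / volume
  rho = 167.5 / 75.96 = 2.205 g/cm^3

2.205 g/cm^3


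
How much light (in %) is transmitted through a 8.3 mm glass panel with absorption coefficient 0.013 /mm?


Beer-Lambert law: T = exp(-alpha * thickness)
  exponent = -0.013 * 8.3 = -0.1079
  T = exp(-0.1079) = 0.8977
  Percentage = 0.8977 * 100 = 89.77%

89.77%


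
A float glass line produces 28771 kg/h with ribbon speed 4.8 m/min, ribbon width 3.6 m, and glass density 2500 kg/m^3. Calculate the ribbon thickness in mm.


Ribbon cross-section from mass balance:
  Volume rate = throughput / density = 28771 / 2500 = 11.5084 m^3/h
  thickness = volume rate / (speed * 60 * width), i.e.
  thickness = throughput / (60 * speed * width * density) * 1000
  thickness = 28771 / (60 * 4.8 * 3.6 * 2500) * 1000 = 11.1 mm

11.1 mm


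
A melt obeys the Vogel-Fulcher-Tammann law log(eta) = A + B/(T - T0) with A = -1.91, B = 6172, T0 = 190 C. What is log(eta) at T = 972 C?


VFT equation: log(eta) = A + B / (T - T0)
  T - T0 = 972 - 190 = 782
  B / (T - T0) = 6172 / 782 = 7.893
  log(eta) = -1.91 + 7.893 = 5.983

5.983


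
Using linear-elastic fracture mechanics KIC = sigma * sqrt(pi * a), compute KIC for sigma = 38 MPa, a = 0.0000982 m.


Fracture toughness: KIC = sigma * sqrt(pi * a)
  pi * a = pi * 0.0000982 = 0.000308504
  sqrt(pi * a) = 0.017564
  KIC = 38 * 0.017564 = 0.667 MPa*sqrt(m)

0.667 MPa*sqrt(m)


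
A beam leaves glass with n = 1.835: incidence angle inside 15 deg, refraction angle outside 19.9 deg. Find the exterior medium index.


Apply Snell's law: n1 * sin(theta1) = n2 * sin(theta2)
  n2 = n1 * sin(theta1) / sin(theta2)
  sin(15) = 0.258819
  sin(19.9) = 0.34038
  n2 = 1.835 * 0.258819 / 0.34038 = 1.3953

1.3953


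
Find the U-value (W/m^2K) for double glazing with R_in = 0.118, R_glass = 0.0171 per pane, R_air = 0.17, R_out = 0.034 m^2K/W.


Total thermal resistance (series):
  R_total = R_in + R_glass + R_air + R_glass + R_out
  R_total = 0.118 + 0.0171 + 0.17 + 0.0171 + 0.034 = 0.3562 m^2K/W
U-value = 1 / R_total = 1 / 0.3562 = 2.807 W/m^2K

2.807 W/m^2K


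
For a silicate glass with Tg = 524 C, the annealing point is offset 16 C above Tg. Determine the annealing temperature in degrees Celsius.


The annealing temperature is Tg plus the offset:
  T_anneal = 524 + 16 = 540 C

540 C


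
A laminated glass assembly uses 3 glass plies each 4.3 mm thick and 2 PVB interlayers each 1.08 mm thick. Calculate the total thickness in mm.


Total thickness = glass contribution + PVB contribution
  Glass: 3 * 4.3 = 12.9 mm
  PVB: 2 * 1.08 = 2.16 mm
  Total = 12.9 + 2.16 = 15.06 mm

15.06 mm


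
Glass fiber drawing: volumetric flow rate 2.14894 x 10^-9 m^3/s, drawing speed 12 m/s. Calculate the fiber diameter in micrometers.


Cross-sectional area from continuity:
  A = Q / v = 2.14894 x 10^-9 / 12 = 1.790783 x 10^-10 m^2
Diameter from circular cross-section:
  d = sqrt(4A / pi) * 10^6 (m -> um)
  d = sqrt(4 * 1.790783 x 10^-10 / pi) * 10^6 = 15.1 um

15.1 um


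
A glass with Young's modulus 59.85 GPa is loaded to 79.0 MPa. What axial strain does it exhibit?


Rearrange E = sigma / epsilon:
  epsilon = sigma / E
  E (MPa) = 59.85 * 1000 = 59850
  epsilon = 79.0 / 59850 = 0.00132

0.00132


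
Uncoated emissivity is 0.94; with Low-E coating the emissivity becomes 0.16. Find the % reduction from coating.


Percentage reduction = (1 - coated/uncoated) * 100
  Ratio = 0.16 / 0.94 = 0.1702
  Reduction = (1 - 0.1702) * 100 = 83.0%

83.0%


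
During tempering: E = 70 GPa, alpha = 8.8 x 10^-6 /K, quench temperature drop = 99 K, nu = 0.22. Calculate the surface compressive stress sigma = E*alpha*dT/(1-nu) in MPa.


Tempering stress: sigma = E * alpha * dT / (1 - nu)
  E (MPa) = 70 * 1000 = 70000
  Numerator = 70000 * (8.8 x 10^-6) * 99 = 60.984
  Denominator = 1 - 0.22 = 0.78
  sigma = 60.984 / 0.78 = 78.2 MPa

78.2 MPa


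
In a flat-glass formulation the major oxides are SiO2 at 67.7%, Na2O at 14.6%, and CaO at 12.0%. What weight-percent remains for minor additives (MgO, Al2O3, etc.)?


Sum the three major oxides:
  SiO2 + Na2O + CaO = 67.7 + 14.6 + 12.0 = 94.3%
Subtract from 100%:
  Others = 100 - 94.3 = 5.7%

5.7%


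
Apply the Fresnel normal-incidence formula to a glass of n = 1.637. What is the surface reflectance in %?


Fresnel reflectance at normal incidence:
  R = ((n - 1)/(n + 1))^2
  (n - 1)/(n + 1) = (1.637 - 1)/(1.637 + 1) = 0.241562
  R = 0.241562^2 = 0.0583522
  R(%) = 0.0583522 * 100 = 5.835%

5.835%


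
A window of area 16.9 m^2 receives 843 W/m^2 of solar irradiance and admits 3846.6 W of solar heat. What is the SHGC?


Rearrange Q = Area * SHGC * Irradiance:
  SHGC = Q / (Area * Irradiance)
  SHGC = 3846.6 / (16.9 * 843) = 0.27

0.27


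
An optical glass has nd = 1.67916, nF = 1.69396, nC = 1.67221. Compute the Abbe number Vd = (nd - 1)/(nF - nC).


Abbe number formula: Vd = (nd - 1) / (nF - nC)
  nd - 1 = 1.67916 - 1 = 0.67916
  nF - nC = 1.69396 - 1.67221 = 0.02175
  Vd = 0.67916 / 0.02175 = 31.23

31.23


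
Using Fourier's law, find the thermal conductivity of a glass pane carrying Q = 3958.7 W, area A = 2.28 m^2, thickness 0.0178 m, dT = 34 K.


Fourier's law rearranged: k = Q * t / (A * dT)
  Numerator = 3958.7 * 0.0178 = 70.46486
  Denominator = 2.28 * 34 = 77.52
  k = 70.46486 / 77.52 = 0.909 W/mK

0.909 W/mK


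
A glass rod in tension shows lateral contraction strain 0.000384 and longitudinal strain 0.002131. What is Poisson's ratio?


Poisson's ratio: nu = lateral strain / axial strain
  nu = 0.000384 / 0.002131 = 0.1802

0.1802


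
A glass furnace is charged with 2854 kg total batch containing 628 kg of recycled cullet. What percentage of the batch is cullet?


Cullet ratio = (cullet mass / total batch mass) * 100
  Ratio = 628 / 2854 * 100 = 22.0%

22.0%


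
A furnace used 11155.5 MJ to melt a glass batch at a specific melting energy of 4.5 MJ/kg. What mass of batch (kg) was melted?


Rearrange E = m * s for m:
  m = E / s
  m = 11155.5 / 4.5 = 2479.0 kg

2479.0 kg


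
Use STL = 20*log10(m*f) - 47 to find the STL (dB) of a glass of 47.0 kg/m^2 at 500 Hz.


Mass law: STL = 20 * log10(m * f) - 47
  m * f = 47.0 * 500 = 23500
  log10(23500) = 4.37107
  STL = 20 * 4.37107 - 47 = 87.4214 - 47 = 40.4 dB

40.4 dB


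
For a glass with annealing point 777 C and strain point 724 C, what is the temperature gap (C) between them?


Gap = T_anneal - T_strain:
  gap = 777 - 724 = 53 C

53 C


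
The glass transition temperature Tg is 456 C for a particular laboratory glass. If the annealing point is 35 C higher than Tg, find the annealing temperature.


The annealing temperature is Tg plus the offset:
  T_anneal = 456 + 35 = 491 C

491 C


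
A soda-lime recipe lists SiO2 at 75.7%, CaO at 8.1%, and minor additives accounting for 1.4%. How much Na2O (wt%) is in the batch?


Pieces sum to 100%:
  Na2O = 100 - (SiO2 + CaO + others)
  Na2O = 100 - (75.7 + 8.1 + 1.4) = 14.8%

14.8%


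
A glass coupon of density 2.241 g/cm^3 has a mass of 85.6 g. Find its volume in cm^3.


Rearrange rho = m / V:
  V = m / rho
  V = 85.6 / 2.241 = 38.197 cm^3

38.197 cm^3


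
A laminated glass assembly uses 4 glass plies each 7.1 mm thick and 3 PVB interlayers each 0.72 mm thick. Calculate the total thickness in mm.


Total thickness = glass contribution + PVB contribution
  Glass: 4 * 7.1 = 28.4 mm
  PVB: 3 * 0.72 = 2.16 mm
  Total = 28.4 + 2.16 = 30.56 mm

30.56 mm


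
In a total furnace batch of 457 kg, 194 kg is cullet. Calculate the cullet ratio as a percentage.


Cullet ratio = (cullet mass / total batch mass) * 100
  Ratio = 194 / 457 * 100 = 42.45%

42.45%


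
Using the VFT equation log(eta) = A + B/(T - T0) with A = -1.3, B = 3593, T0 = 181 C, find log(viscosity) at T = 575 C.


VFT equation: log(eta) = A + B / (T - T0)
  T - T0 = 575 - 181 = 394
  B / (T - T0) = 3593 / 394 = 9.119
  log(eta) = -1.3 + 9.119 = 7.819

7.819


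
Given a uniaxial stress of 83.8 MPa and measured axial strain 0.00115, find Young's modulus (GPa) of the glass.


Young's modulus: E = stress / strain
  E = 83.8 MPa / 0.00115 = 72869.57 MPa
Convert to GPa: 72869.57 / 1000 = 72.87 GPa

72.87 GPa


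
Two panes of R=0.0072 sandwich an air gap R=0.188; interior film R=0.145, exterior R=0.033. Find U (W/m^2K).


Total thermal resistance (series):
  R_total = R_in + R_glass + R_air + R_glass + R_out
  R_total = 0.145 + 0.0072 + 0.188 + 0.0072 + 0.033 = 0.3804 m^2K/W
U-value = 1 / R_total = 1 / 0.3804 = 2.629 W/m^2K

2.629 W/m^2K


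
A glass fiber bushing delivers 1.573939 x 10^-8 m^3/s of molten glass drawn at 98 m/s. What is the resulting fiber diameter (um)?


Cross-sectional area from continuity:
  A = Q / v = 1.573939 x 10^-8 / 98 = 1.60606 x 10^-10 m^2
Diameter from circular cross-section:
  d = sqrt(4A / pi) * 10^6 (m -> um)
  d = sqrt(4 * 1.60606 x 10^-10 / pi) * 10^6 = 14.3 um

14.3 um


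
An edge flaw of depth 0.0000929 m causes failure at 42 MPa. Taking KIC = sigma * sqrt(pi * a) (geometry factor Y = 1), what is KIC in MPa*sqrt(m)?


Fracture toughness: KIC = sigma * sqrt(pi * a)
  pi * a = pi * 0.0000929 = 0.000291854
  sqrt(pi * a) = 0.017084
  KIC = 42 * 0.017084 = 0.718 MPa*sqrt(m)

0.718 MPa*sqrt(m)


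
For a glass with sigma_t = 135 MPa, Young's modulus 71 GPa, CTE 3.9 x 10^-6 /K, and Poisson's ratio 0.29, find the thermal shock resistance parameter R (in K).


Thermal shock resistance: R = sigma * (1 - nu) / (E * alpha)
  Numerator = 135 * (1 - 0.29) = 95.85
  Denominator = 71 * 1000 * (3.9 x 10^-6) = 0.2769
  R = 95.85 / 0.2769 = 346.2 K

346.2 K


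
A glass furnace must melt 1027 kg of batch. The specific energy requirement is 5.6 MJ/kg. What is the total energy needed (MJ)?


Total energy = mass * specific energy
  E = 1027 * 5.6 = 5751.2 MJ

5751.2 MJ
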